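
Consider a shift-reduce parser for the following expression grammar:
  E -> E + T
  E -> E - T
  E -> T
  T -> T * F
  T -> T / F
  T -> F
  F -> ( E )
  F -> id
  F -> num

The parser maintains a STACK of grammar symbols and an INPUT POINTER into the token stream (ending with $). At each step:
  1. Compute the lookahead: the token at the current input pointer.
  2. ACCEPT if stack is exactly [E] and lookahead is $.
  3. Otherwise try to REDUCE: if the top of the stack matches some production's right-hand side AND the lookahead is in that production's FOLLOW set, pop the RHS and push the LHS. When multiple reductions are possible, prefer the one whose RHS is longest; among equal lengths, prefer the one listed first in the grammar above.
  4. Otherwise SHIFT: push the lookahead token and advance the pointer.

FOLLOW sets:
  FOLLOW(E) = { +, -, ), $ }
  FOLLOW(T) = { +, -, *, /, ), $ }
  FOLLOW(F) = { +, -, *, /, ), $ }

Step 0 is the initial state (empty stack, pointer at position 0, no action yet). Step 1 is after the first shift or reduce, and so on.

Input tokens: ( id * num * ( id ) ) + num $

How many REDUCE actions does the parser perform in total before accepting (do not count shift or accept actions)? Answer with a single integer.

Answer: 16

Derivation:
Step 1: shift (. Stack=[(] ptr=1 lookahead=id remaining=[id * num * ( id ) ) + num $]
Step 2: shift id. Stack=[( id] ptr=2 lookahead=* remaining=[* num * ( id ) ) + num $]
Step 3: reduce F->id. Stack=[( F] ptr=2 lookahead=* remaining=[* num * ( id ) ) + num $]
Step 4: reduce T->F. Stack=[( T] ptr=2 lookahead=* remaining=[* num * ( id ) ) + num $]
Step 5: shift *. Stack=[( T *] ptr=3 lookahead=num remaining=[num * ( id ) ) + num $]
Step 6: shift num. Stack=[( T * num] ptr=4 lookahead=* remaining=[* ( id ) ) + num $]
Step 7: reduce F->num. Stack=[( T * F] ptr=4 lookahead=* remaining=[* ( id ) ) + num $]
Step 8: reduce T->T * F. Stack=[( T] ptr=4 lookahead=* remaining=[* ( id ) ) + num $]
Step 9: shift *. Stack=[( T *] ptr=5 lookahead=( remaining=[( id ) ) + num $]
Step 10: shift (. Stack=[( T * (] ptr=6 lookahead=id remaining=[id ) ) + num $]
Step 11: shift id. Stack=[( T * ( id] ptr=7 lookahead=) remaining=[) ) + num $]
Step 12: reduce F->id. Stack=[( T * ( F] ptr=7 lookahead=) remaining=[) ) + num $]
Step 13: reduce T->F. Stack=[( T * ( T] ptr=7 lookahead=) remaining=[) ) + num $]
Step 14: reduce E->T. Stack=[( T * ( E] ptr=7 lookahead=) remaining=[) ) + num $]
Step 15: shift ). Stack=[( T * ( E )] ptr=8 lookahead=) remaining=[) + num $]
Step 16: reduce F->( E ). Stack=[( T * F] ptr=8 lookahead=) remaining=[) + num $]
Step 17: reduce T->T * F. Stack=[( T] ptr=8 lookahead=) remaining=[) + num $]
Step 18: reduce E->T. Stack=[( E] ptr=8 lookahead=) remaining=[) + num $]
Step 19: shift ). Stack=[( E )] ptr=9 lookahead=+ remaining=[+ num $]
Step 20: reduce F->( E ). Stack=[F] ptr=9 lookahead=+ remaining=[+ num $]
Step 21: reduce T->F. Stack=[T] ptr=9 lookahead=+ remaining=[+ num $]
Step 22: reduce E->T. Stack=[E] ptr=9 lookahead=+ remaining=[+ num $]
Step 23: shift +. Stack=[E +] ptr=10 lookahead=num remaining=[num $]
Step 24: shift num. Stack=[E + num] ptr=11 lookahead=$ remaining=[$]
Step 25: reduce F->num. Stack=[E + F] ptr=11 lookahead=$ remaining=[$]
Step 26: reduce T->F. Stack=[E + T] ptr=11 lookahead=$ remaining=[$]
Step 27: reduce E->E + T. Stack=[E] ptr=11 lookahead=$ remaining=[$]
Step 28: accept. Stack=[E] ptr=11 lookahead=$ remaining=[$]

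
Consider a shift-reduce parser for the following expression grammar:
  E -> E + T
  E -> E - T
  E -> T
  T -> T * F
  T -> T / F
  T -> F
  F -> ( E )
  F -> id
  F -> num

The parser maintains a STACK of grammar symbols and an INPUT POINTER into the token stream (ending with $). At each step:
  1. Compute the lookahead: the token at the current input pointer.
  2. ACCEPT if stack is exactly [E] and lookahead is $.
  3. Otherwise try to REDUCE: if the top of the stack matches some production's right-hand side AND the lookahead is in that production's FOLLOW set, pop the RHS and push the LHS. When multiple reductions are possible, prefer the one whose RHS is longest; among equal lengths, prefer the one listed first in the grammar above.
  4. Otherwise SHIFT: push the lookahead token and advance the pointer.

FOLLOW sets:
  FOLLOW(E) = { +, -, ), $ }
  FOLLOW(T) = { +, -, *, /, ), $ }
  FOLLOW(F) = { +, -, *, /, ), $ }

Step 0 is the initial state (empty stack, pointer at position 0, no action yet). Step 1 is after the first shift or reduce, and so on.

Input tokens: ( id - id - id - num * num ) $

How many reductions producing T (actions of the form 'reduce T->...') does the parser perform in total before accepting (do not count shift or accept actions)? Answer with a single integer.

Step 1: shift (. Stack=[(] ptr=1 lookahead=id remaining=[id - id - id - num * num ) $]
Step 2: shift id. Stack=[( id] ptr=2 lookahead=- remaining=[- id - id - num * num ) $]
Step 3: reduce F->id. Stack=[( F] ptr=2 lookahead=- remaining=[- id - id - num * num ) $]
Step 4: reduce T->F. Stack=[( T] ptr=2 lookahead=- remaining=[- id - id - num * num ) $]
Step 5: reduce E->T. Stack=[( E] ptr=2 lookahead=- remaining=[- id - id - num * num ) $]
Step 6: shift -. Stack=[( E -] ptr=3 lookahead=id remaining=[id - id - num * num ) $]
Step 7: shift id. Stack=[( E - id] ptr=4 lookahead=- remaining=[- id - num * num ) $]
Step 8: reduce F->id. Stack=[( E - F] ptr=4 lookahead=- remaining=[- id - num * num ) $]
Step 9: reduce T->F. Stack=[( E - T] ptr=4 lookahead=- remaining=[- id - num * num ) $]
Step 10: reduce E->E - T. Stack=[( E] ptr=4 lookahead=- remaining=[- id - num * num ) $]
Step 11: shift -. Stack=[( E -] ptr=5 lookahead=id remaining=[id - num * num ) $]
Step 12: shift id. Stack=[( E - id] ptr=6 lookahead=- remaining=[- num * num ) $]
Step 13: reduce F->id. Stack=[( E - F] ptr=6 lookahead=- remaining=[- num * num ) $]
Step 14: reduce T->F. Stack=[( E - T] ptr=6 lookahead=- remaining=[- num * num ) $]
Step 15: reduce E->E - T. Stack=[( E] ptr=6 lookahead=- remaining=[- num * num ) $]
Step 16: shift -. Stack=[( E -] ptr=7 lookahead=num remaining=[num * num ) $]
Step 17: shift num. Stack=[( E - num] ptr=8 lookahead=* remaining=[* num ) $]
Step 18: reduce F->num. Stack=[( E - F] ptr=8 lookahead=* remaining=[* num ) $]
Step 19: reduce T->F. Stack=[( E - T] ptr=8 lookahead=* remaining=[* num ) $]
Step 20: shift *. Stack=[( E - T *] ptr=9 lookahead=num remaining=[num ) $]
Step 21: shift num. Stack=[( E - T * num] ptr=10 lookahead=) remaining=[) $]
Step 22: reduce F->num. Stack=[( E - T * F] ptr=10 lookahead=) remaining=[) $]
Step 23: reduce T->T * F. Stack=[( E - T] ptr=10 lookahead=) remaining=[) $]
Step 24: reduce E->E - T. Stack=[( E] ptr=10 lookahead=) remaining=[) $]
Step 25: shift ). Stack=[( E )] ptr=11 lookahead=$ remaining=[$]
Step 26: reduce F->( E ). Stack=[F] ptr=11 lookahead=$ remaining=[$]
Step 27: reduce T->F. Stack=[T] ptr=11 lookahead=$ remaining=[$]
Step 28: reduce E->T. Stack=[E] ptr=11 lookahead=$ remaining=[$]
Step 29: accept. Stack=[E] ptr=11 lookahead=$ remaining=[$]

Answer: 6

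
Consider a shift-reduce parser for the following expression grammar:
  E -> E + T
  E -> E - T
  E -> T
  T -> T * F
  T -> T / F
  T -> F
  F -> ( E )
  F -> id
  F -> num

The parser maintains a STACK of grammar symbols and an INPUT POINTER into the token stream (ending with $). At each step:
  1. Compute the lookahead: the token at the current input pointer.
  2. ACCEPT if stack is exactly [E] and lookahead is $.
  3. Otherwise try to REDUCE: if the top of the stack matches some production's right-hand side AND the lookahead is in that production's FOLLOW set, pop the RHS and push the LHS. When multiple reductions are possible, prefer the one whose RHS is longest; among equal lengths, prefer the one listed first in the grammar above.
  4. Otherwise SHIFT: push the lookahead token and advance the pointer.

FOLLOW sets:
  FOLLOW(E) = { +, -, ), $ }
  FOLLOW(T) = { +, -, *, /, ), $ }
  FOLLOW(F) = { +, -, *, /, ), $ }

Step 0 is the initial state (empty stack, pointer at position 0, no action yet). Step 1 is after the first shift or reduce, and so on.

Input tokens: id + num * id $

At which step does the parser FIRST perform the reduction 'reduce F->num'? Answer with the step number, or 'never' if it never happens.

Answer: 7

Derivation:
Step 1: shift id. Stack=[id] ptr=1 lookahead=+ remaining=[+ num * id $]
Step 2: reduce F->id. Stack=[F] ptr=1 lookahead=+ remaining=[+ num * id $]
Step 3: reduce T->F. Stack=[T] ptr=1 lookahead=+ remaining=[+ num * id $]
Step 4: reduce E->T. Stack=[E] ptr=1 lookahead=+ remaining=[+ num * id $]
Step 5: shift +. Stack=[E +] ptr=2 lookahead=num remaining=[num * id $]
Step 6: shift num. Stack=[E + num] ptr=3 lookahead=* remaining=[* id $]
Step 7: reduce F->num. Stack=[E + F] ptr=3 lookahead=* remaining=[* id $]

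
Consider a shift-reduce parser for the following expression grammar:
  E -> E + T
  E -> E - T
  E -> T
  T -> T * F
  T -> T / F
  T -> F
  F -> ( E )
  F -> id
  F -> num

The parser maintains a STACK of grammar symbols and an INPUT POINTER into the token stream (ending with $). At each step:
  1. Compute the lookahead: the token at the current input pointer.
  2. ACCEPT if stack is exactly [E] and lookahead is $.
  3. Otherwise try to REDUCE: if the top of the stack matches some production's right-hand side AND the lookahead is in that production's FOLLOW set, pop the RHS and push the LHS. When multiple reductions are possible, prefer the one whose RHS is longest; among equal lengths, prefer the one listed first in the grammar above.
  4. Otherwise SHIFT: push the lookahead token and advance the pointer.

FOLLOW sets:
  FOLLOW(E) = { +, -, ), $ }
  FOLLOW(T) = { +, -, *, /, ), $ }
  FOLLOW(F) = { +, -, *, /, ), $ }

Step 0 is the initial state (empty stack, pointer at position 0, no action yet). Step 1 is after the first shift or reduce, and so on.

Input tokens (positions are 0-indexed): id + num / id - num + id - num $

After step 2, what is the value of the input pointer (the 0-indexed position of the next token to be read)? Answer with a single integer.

Step 1: shift id. Stack=[id] ptr=1 lookahead=+ remaining=[+ num / id - num + id - num $]
Step 2: reduce F->id. Stack=[F] ptr=1 lookahead=+ remaining=[+ num / id - num + id - num $]

Answer: 1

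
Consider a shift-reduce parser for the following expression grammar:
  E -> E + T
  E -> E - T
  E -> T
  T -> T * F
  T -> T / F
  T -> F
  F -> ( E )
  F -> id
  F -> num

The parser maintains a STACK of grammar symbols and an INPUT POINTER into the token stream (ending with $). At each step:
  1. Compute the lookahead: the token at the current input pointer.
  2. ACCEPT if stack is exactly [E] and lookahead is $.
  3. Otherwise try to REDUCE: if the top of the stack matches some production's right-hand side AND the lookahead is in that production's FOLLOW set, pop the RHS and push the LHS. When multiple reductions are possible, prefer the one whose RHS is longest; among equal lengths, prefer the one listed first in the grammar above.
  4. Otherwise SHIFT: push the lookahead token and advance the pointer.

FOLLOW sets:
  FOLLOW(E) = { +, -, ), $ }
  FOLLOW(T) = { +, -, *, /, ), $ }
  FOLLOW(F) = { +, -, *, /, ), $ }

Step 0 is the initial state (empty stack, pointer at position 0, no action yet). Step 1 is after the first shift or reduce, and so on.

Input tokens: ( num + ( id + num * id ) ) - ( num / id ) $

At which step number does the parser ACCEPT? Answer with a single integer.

Answer: 43

Derivation:
Step 1: shift (. Stack=[(] ptr=1 lookahead=num remaining=[num + ( id + num * id ) ) - ( num / id ) $]
Step 2: shift num. Stack=[( num] ptr=2 lookahead=+ remaining=[+ ( id + num * id ) ) - ( num / id ) $]
Step 3: reduce F->num. Stack=[( F] ptr=2 lookahead=+ remaining=[+ ( id + num * id ) ) - ( num / id ) $]
Step 4: reduce T->F. Stack=[( T] ptr=2 lookahead=+ remaining=[+ ( id + num * id ) ) - ( num / id ) $]
Step 5: reduce E->T. Stack=[( E] ptr=2 lookahead=+ remaining=[+ ( id + num * id ) ) - ( num / id ) $]
Step 6: shift +. Stack=[( E +] ptr=3 lookahead=( remaining=[( id + num * id ) ) - ( num / id ) $]
Step 7: shift (. Stack=[( E + (] ptr=4 lookahead=id remaining=[id + num * id ) ) - ( num / id ) $]
Step 8: shift id. Stack=[( E + ( id] ptr=5 lookahead=+ remaining=[+ num * id ) ) - ( num / id ) $]
Step 9: reduce F->id. Stack=[( E + ( F] ptr=5 lookahead=+ remaining=[+ num * id ) ) - ( num / id ) $]
Step 10: reduce T->F. Stack=[( E + ( T] ptr=5 lookahead=+ remaining=[+ num * id ) ) - ( num / id ) $]
Step 11: reduce E->T. Stack=[( E + ( E] ptr=5 lookahead=+ remaining=[+ num * id ) ) - ( num / id ) $]
Step 12: shift +. Stack=[( E + ( E +] ptr=6 lookahead=num remaining=[num * id ) ) - ( num / id ) $]
Step 13: shift num. Stack=[( E + ( E + num] ptr=7 lookahead=* remaining=[* id ) ) - ( num / id ) $]
Step 14: reduce F->num. Stack=[( E + ( E + F] ptr=7 lookahead=* remaining=[* id ) ) - ( num / id ) $]
Step 15: reduce T->F. Stack=[( E + ( E + T] ptr=7 lookahead=* remaining=[* id ) ) - ( num / id ) $]
Step 16: shift *. Stack=[( E + ( E + T *] ptr=8 lookahead=id remaining=[id ) ) - ( num / id ) $]
Step 17: shift id. Stack=[( E + ( E + T * id] ptr=9 lookahead=) remaining=[) ) - ( num / id ) $]
Step 18: reduce F->id. Stack=[( E + ( E + T * F] ptr=9 lookahead=) remaining=[) ) - ( num / id ) $]
Step 19: reduce T->T * F. Stack=[( E + ( E + T] ptr=9 lookahead=) remaining=[) ) - ( num / id ) $]
Step 20: reduce E->E + T. Stack=[( E + ( E] ptr=9 lookahead=) remaining=[) ) - ( num / id ) $]
Step 21: shift ). Stack=[( E + ( E )] ptr=10 lookahead=) remaining=[) - ( num / id ) $]
Step 22: reduce F->( E ). Stack=[( E + F] ptr=10 lookahead=) remaining=[) - ( num / id ) $]
Step 23: reduce T->F. Stack=[( E + T] ptr=10 lookahead=) remaining=[) - ( num / id ) $]
Step 24: reduce E->E + T. Stack=[( E] ptr=10 lookahead=) remaining=[) - ( num / id ) $]
Step 25: shift ). Stack=[( E )] ptr=11 lookahead=- remaining=[- ( num / id ) $]
Step 26: reduce F->( E ). Stack=[F] ptr=11 lookahead=- remaining=[- ( num / id ) $]
Step 27: reduce T->F. Stack=[T] ptr=11 lookahead=- remaining=[- ( num / id ) $]
Step 28: reduce E->T. Stack=[E] ptr=11 lookahead=- remaining=[- ( num / id ) $]
Step 29: shift -. Stack=[E -] ptr=12 lookahead=( remaining=[( num / id ) $]
Step 30: shift (. Stack=[E - (] ptr=13 lookahead=num remaining=[num / id ) $]
Step 31: shift num. Stack=[E - ( num] ptr=14 lookahead=/ remaining=[/ id ) $]
Step 32: reduce F->num. Stack=[E - ( F] ptr=14 lookahead=/ remaining=[/ id ) $]
Step 33: reduce T->F. Stack=[E - ( T] ptr=14 lookahead=/ remaining=[/ id ) $]
Step 34: shift /. Stack=[E - ( T /] ptr=15 lookahead=id remaining=[id ) $]
Step 35: shift id. Stack=[E - ( T / id] ptr=16 lookahead=) remaining=[) $]
Step 36: reduce F->id. Stack=[E - ( T / F] ptr=16 lookahead=) remaining=[) $]
Step 37: reduce T->T / F. Stack=[E - ( T] ptr=16 lookahead=) remaining=[) $]
Step 38: reduce E->T. Stack=[E - ( E] ptr=16 lookahead=) remaining=[) $]
Step 39: shift ). Stack=[E - ( E )] ptr=17 lookahead=$ remaining=[$]
Step 40: reduce F->( E ). Stack=[E - F] ptr=17 lookahead=$ remaining=[$]
Step 41: reduce T->F. Stack=[E - T] ptr=17 lookahead=$ remaining=[$]
Step 42: reduce E->E - T. Stack=[E] ptr=17 lookahead=$ remaining=[$]
Step 43: accept. Stack=[E] ptr=17 lookahead=$ remaining=[$]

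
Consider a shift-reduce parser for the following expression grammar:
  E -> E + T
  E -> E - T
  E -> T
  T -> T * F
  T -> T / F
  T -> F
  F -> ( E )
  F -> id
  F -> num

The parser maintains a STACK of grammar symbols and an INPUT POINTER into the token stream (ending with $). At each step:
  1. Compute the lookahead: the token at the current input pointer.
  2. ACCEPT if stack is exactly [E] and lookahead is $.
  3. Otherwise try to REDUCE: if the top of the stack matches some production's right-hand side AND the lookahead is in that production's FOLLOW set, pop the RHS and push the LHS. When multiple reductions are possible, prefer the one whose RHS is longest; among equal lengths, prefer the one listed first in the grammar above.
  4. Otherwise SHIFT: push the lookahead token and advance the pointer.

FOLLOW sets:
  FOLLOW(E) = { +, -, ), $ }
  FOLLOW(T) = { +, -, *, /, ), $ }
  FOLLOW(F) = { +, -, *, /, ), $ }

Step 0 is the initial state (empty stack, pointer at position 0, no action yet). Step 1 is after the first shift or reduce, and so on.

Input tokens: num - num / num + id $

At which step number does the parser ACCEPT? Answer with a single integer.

Step 1: shift num. Stack=[num] ptr=1 lookahead=- remaining=[- num / num + id $]
Step 2: reduce F->num. Stack=[F] ptr=1 lookahead=- remaining=[- num / num + id $]
Step 3: reduce T->F. Stack=[T] ptr=1 lookahead=- remaining=[- num / num + id $]
Step 4: reduce E->T. Stack=[E] ptr=1 lookahead=- remaining=[- num / num + id $]
Step 5: shift -. Stack=[E -] ptr=2 lookahead=num remaining=[num / num + id $]
Step 6: shift num. Stack=[E - num] ptr=3 lookahead=/ remaining=[/ num + id $]
Step 7: reduce F->num. Stack=[E - F] ptr=3 lookahead=/ remaining=[/ num + id $]
Step 8: reduce T->F. Stack=[E - T] ptr=3 lookahead=/ remaining=[/ num + id $]
Step 9: shift /. Stack=[E - T /] ptr=4 lookahead=num remaining=[num + id $]
Step 10: shift num. Stack=[E - T / num] ptr=5 lookahead=+ remaining=[+ id $]
Step 11: reduce F->num. Stack=[E - T / F] ptr=5 lookahead=+ remaining=[+ id $]
Step 12: reduce T->T / F. Stack=[E - T] ptr=5 lookahead=+ remaining=[+ id $]
Step 13: reduce E->E - T. Stack=[E] ptr=5 lookahead=+ remaining=[+ id $]
Step 14: shift +. Stack=[E +] ptr=6 lookahead=id remaining=[id $]
Step 15: shift id. Stack=[E + id] ptr=7 lookahead=$ remaining=[$]
Step 16: reduce F->id. Stack=[E + F] ptr=7 lookahead=$ remaining=[$]
Step 17: reduce T->F. Stack=[E + T] ptr=7 lookahead=$ remaining=[$]
Step 18: reduce E->E + T. Stack=[E] ptr=7 lookahead=$ remaining=[$]
Step 19: accept. Stack=[E] ptr=7 lookahead=$ remaining=[$]

Answer: 19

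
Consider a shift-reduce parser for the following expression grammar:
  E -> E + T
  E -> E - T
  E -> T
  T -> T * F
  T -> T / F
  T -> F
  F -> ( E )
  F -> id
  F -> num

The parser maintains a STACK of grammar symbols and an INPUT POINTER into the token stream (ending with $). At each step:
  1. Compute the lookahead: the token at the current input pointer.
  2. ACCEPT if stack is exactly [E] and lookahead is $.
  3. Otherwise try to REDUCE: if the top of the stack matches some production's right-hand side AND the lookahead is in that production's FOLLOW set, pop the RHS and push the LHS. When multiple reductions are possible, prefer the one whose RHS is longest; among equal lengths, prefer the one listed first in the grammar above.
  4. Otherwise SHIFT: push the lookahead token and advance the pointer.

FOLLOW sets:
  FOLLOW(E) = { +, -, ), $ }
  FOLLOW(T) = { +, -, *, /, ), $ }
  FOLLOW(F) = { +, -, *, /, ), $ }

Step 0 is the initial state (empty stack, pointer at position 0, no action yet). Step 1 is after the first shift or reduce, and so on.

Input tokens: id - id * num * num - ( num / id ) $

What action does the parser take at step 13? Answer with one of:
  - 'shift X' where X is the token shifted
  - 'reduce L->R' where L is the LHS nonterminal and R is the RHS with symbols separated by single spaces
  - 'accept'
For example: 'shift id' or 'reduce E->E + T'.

Answer: shift *

Derivation:
Step 1: shift id. Stack=[id] ptr=1 lookahead=- remaining=[- id * num * num - ( num / id ) $]
Step 2: reduce F->id. Stack=[F] ptr=1 lookahead=- remaining=[- id * num * num - ( num / id ) $]
Step 3: reduce T->F. Stack=[T] ptr=1 lookahead=- remaining=[- id * num * num - ( num / id ) $]
Step 4: reduce E->T. Stack=[E] ptr=1 lookahead=- remaining=[- id * num * num - ( num / id ) $]
Step 5: shift -. Stack=[E -] ptr=2 lookahead=id remaining=[id * num * num - ( num / id ) $]
Step 6: shift id. Stack=[E - id] ptr=3 lookahead=* remaining=[* num * num - ( num / id ) $]
Step 7: reduce F->id. Stack=[E - F] ptr=3 lookahead=* remaining=[* num * num - ( num / id ) $]
Step 8: reduce T->F. Stack=[E - T] ptr=3 lookahead=* remaining=[* num * num - ( num / id ) $]
Step 9: shift *. Stack=[E - T *] ptr=4 lookahead=num remaining=[num * num - ( num / id ) $]
Step 10: shift num. Stack=[E - T * num] ptr=5 lookahead=* remaining=[* num - ( num / id ) $]
Step 11: reduce F->num. Stack=[E - T * F] ptr=5 lookahead=* remaining=[* num - ( num / id ) $]
Step 12: reduce T->T * F. Stack=[E - T] ptr=5 lookahead=* remaining=[* num - ( num / id ) $]
Step 13: shift *. Stack=[E - T *] ptr=6 lookahead=num remaining=[num - ( num / id ) $]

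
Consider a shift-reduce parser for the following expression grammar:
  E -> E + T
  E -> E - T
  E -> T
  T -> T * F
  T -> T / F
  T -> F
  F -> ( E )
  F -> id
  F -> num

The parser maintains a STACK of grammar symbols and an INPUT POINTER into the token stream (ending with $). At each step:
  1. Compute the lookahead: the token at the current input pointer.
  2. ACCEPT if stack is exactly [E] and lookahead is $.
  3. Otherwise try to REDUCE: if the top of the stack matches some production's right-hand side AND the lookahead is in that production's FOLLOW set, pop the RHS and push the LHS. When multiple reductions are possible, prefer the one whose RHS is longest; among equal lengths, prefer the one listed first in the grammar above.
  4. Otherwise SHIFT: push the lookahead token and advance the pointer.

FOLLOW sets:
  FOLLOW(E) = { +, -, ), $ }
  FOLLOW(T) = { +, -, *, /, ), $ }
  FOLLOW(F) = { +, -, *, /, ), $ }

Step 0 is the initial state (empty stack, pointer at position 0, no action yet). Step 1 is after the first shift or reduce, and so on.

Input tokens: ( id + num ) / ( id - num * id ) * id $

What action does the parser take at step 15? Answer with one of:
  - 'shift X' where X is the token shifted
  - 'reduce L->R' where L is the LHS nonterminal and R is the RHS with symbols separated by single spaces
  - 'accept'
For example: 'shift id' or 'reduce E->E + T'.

Step 1: shift (. Stack=[(] ptr=1 lookahead=id remaining=[id + num ) / ( id - num * id ) * id $]
Step 2: shift id. Stack=[( id] ptr=2 lookahead=+ remaining=[+ num ) / ( id - num * id ) * id $]
Step 3: reduce F->id. Stack=[( F] ptr=2 lookahead=+ remaining=[+ num ) / ( id - num * id ) * id $]
Step 4: reduce T->F. Stack=[( T] ptr=2 lookahead=+ remaining=[+ num ) / ( id - num * id ) * id $]
Step 5: reduce E->T. Stack=[( E] ptr=2 lookahead=+ remaining=[+ num ) / ( id - num * id ) * id $]
Step 6: shift +. Stack=[( E +] ptr=3 lookahead=num remaining=[num ) / ( id - num * id ) * id $]
Step 7: shift num. Stack=[( E + num] ptr=4 lookahead=) remaining=[) / ( id - num * id ) * id $]
Step 8: reduce F->num. Stack=[( E + F] ptr=4 lookahead=) remaining=[) / ( id - num * id ) * id $]
Step 9: reduce T->F. Stack=[( E + T] ptr=4 lookahead=) remaining=[) / ( id - num * id ) * id $]
Step 10: reduce E->E + T. Stack=[( E] ptr=4 lookahead=) remaining=[) / ( id - num * id ) * id $]
Step 11: shift ). Stack=[( E )] ptr=5 lookahead=/ remaining=[/ ( id - num * id ) * id $]
Step 12: reduce F->( E ). Stack=[F] ptr=5 lookahead=/ remaining=[/ ( id - num * id ) * id $]
Step 13: reduce T->F. Stack=[T] ptr=5 lookahead=/ remaining=[/ ( id - num * id ) * id $]
Step 14: shift /. Stack=[T /] ptr=6 lookahead=( remaining=[( id - num * id ) * id $]
Step 15: shift (. Stack=[T / (] ptr=7 lookahead=id remaining=[id - num * id ) * id $]

Answer: shift (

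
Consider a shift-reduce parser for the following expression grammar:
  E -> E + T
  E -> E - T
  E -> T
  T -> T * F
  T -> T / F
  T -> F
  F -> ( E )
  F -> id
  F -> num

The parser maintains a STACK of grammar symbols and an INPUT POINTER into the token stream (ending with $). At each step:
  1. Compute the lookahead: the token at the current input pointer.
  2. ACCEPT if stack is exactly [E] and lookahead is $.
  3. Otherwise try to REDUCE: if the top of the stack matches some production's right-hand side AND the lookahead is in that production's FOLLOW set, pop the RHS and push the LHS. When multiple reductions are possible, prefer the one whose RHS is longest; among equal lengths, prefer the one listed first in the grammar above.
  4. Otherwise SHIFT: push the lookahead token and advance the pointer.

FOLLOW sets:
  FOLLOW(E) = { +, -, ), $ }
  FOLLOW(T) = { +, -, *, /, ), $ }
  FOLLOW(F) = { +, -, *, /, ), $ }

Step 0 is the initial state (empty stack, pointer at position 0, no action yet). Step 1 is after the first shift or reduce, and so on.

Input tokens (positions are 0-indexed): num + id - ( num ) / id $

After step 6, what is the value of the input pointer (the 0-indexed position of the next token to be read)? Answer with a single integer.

Step 1: shift num. Stack=[num] ptr=1 lookahead=+ remaining=[+ id - ( num ) / id $]
Step 2: reduce F->num. Stack=[F] ptr=1 lookahead=+ remaining=[+ id - ( num ) / id $]
Step 3: reduce T->F. Stack=[T] ptr=1 lookahead=+ remaining=[+ id - ( num ) / id $]
Step 4: reduce E->T. Stack=[E] ptr=1 lookahead=+ remaining=[+ id - ( num ) / id $]
Step 5: shift +. Stack=[E +] ptr=2 lookahead=id remaining=[id - ( num ) / id $]
Step 6: shift id. Stack=[E + id] ptr=3 lookahead=- remaining=[- ( num ) / id $]

Answer: 3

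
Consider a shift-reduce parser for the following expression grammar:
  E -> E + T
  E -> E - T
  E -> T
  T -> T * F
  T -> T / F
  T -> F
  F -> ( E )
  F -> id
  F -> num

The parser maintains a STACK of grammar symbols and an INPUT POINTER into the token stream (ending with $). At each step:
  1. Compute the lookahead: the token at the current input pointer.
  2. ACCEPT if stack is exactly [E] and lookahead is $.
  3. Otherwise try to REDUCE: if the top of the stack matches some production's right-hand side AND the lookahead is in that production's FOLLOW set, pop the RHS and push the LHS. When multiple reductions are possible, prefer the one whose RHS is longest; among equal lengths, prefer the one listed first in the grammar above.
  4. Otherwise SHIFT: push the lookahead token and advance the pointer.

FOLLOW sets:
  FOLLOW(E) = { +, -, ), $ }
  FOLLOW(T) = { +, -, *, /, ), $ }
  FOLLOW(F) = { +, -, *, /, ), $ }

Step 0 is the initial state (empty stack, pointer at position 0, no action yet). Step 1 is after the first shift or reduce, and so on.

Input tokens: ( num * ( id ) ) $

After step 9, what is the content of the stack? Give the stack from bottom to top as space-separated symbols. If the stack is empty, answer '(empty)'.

Step 1: shift (. Stack=[(] ptr=1 lookahead=num remaining=[num * ( id ) ) $]
Step 2: shift num. Stack=[( num] ptr=2 lookahead=* remaining=[* ( id ) ) $]
Step 3: reduce F->num. Stack=[( F] ptr=2 lookahead=* remaining=[* ( id ) ) $]
Step 4: reduce T->F. Stack=[( T] ptr=2 lookahead=* remaining=[* ( id ) ) $]
Step 5: shift *. Stack=[( T *] ptr=3 lookahead=( remaining=[( id ) ) $]
Step 6: shift (. Stack=[( T * (] ptr=4 lookahead=id remaining=[id ) ) $]
Step 7: shift id. Stack=[( T * ( id] ptr=5 lookahead=) remaining=[) ) $]
Step 8: reduce F->id. Stack=[( T * ( F] ptr=5 lookahead=) remaining=[) ) $]
Step 9: reduce T->F. Stack=[( T * ( T] ptr=5 lookahead=) remaining=[) ) $]

Answer: ( T * ( T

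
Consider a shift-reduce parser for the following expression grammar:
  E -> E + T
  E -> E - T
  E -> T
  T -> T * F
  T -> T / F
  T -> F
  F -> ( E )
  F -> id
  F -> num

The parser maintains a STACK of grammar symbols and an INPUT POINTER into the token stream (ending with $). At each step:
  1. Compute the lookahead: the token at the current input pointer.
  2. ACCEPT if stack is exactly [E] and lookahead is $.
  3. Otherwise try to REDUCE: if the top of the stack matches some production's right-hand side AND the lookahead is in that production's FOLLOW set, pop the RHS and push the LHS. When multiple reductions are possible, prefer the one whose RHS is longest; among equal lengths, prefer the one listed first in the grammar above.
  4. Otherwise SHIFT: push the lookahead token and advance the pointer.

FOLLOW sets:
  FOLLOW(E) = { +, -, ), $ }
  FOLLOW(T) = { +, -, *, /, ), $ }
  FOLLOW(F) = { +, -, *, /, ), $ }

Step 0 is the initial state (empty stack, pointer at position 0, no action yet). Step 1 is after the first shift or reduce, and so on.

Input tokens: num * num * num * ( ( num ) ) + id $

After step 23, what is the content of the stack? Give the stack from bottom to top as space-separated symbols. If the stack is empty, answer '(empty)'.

Answer: T * ( E )

Derivation:
Step 1: shift num. Stack=[num] ptr=1 lookahead=* remaining=[* num * num * ( ( num ) ) + id $]
Step 2: reduce F->num. Stack=[F] ptr=1 lookahead=* remaining=[* num * num * ( ( num ) ) + id $]
Step 3: reduce T->F. Stack=[T] ptr=1 lookahead=* remaining=[* num * num * ( ( num ) ) + id $]
Step 4: shift *. Stack=[T *] ptr=2 lookahead=num remaining=[num * num * ( ( num ) ) + id $]
Step 5: shift num. Stack=[T * num] ptr=3 lookahead=* remaining=[* num * ( ( num ) ) + id $]
Step 6: reduce F->num. Stack=[T * F] ptr=3 lookahead=* remaining=[* num * ( ( num ) ) + id $]
Step 7: reduce T->T * F. Stack=[T] ptr=3 lookahead=* remaining=[* num * ( ( num ) ) + id $]
Step 8: shift *. Stack=[T *] ptr=4 lookahead=num remaining=[num * ( ( num ) ) + id $]
Step 9: shift num. Stack=[T * num] ptr=5 lookahead=* remaining=[* ( ( num ) ) + id $]
Step 10: reduce F->num. Stack=[T * F] ptr=5 lookahead=* remaining=[* ( ( num ) ) + id $]
Step 11: reduce T->T * F. Stack=[T] ptr=5 lookahead=* remaining=[* ( ( num ) ) + id $]
Step 12: shift *. Stack=[T *] ptr=6 lookahead=( remaining=[( ( num ) ) + id $]
Step 13: shift (. Stack=[T * (] ptr=7 lookahead=( remaining=[( num ) ) + id $]
Step 14: shift (. Stack=[T * ( (] ptr=8 lookahead=num remaining=[num ) ) + id $]
Step 15: shift num. Stack=[T * ( ( num] ptr=9 lookahead=) remaining=[) ) + id $]
Step 16: reduce F->num. Stack=[T * ( ( F] ptr=9 lookahead=) remaining=[) ) + id $]
Step 17: reduce T->F. Stack=[T * ( ( T] ptr=9 lookahead=) remaining=[) ) + id $]
Step 18: reduce E->T. Stack=[T * ( ( E] ptr=9 lookahead=) remaining=[) ) + id $]
Step 19: shift ). Stack=[T * ( ( E )] ptr=10 lookahead=) remaining=[) + id $]
Step 20: reduce F->( E ). Stack=[T * ( F] ptr=10 lookahead=) remaining=[) + id $]
Step 21: reduce T->F. Stack=[T * ( T] ptr=10 lookahead=) remaining=[) + id $]
Step 22: reduce E->T. Stack=[T * ( E] ptr=10 lookahead=) remaining=[) + id $]
Step 23: shift ). Stack=[T * ( E )] ptr=11 lookahead=+ remaining=[+ id $]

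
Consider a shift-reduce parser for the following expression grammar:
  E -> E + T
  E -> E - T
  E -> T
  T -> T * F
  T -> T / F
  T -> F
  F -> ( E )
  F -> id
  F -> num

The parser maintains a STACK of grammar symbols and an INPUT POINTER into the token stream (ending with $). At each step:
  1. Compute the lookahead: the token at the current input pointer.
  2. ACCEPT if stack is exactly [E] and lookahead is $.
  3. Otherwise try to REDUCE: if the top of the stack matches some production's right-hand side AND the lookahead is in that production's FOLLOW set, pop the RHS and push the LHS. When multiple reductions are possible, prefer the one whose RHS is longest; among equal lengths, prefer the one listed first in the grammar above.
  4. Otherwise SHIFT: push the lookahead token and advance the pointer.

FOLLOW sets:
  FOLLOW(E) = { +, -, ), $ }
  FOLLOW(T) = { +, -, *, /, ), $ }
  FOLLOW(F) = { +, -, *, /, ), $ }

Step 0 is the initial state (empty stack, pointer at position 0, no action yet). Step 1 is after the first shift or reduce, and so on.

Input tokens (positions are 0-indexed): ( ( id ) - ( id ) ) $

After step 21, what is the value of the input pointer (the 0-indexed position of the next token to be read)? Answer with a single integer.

Step 1: shift (. Stack=[(] ptr=1 lookahead=( remaining=[( id ) - ( id ) ) $]
Step 2: shift (. Stack=[( (] ptr=2 lookahead=id remaining=[id ) - ( id ) ) $]
Step 3: shift id. Stack=[( ( id] ptr=3 lookahead=) remaining=[) - ( id ) ) $]
Step 4: reduce F->id. Stack=[( ( F] ptr=3 lookahead=) remaining=[) - ( id ) ) $]
Step 5: reduce T->F. Stack=[( ( T] ptr=3 lookahead=) remaining=[) - ( id ) ) $]
Step 6: reduce E->T. Stack=[( ( E] ptr=3 lookahead=) remaining=[) - ( id ) ) $]
Step 7: shift ). Stack=[( ( E )] ptr=4 lookahead=- remaining=[- ( id ) ) $]
Step 8: reduce F->( E ). Stack=[( F] ptr=4 lookahead=- remaining=[- ( id ) ) $]
Step 9: reduce T->F. Stack=[( T] ptr=4 lookahead=- remaining=[- ( id ) ) $]
Step 10: reduce E->T. Stack=[( E] ptr=4 lookahead=- remaining=[- ( id ) ) $]
Step 11: shift -. Stack=[( E -] ptr=5 lookahead=( remaining=[( id ) ) $]
Step 12: shift (. Stack=[( E - (] ptr=6 lookahead=id remaining=[id ) ) $]
Step 13: shift id. Stack=[( E - ( id] ptr=7 lookahead=) remaining=[) ) $]
Step 14: reduce F->id. Stack=[( E - ( F] ptr=7 lookahead=) remaining=[) ) $]
Step 15: reduce T->F. Stack=[( E - ( T] ptr=7 lookahead=) remaining=[) ) $]
Step 16: reduce E->T. Stack=[( E - ( E] ptr=7 lookahead=) remaining=[) ) $]
Step 17: shift ). Stack=[( E - ( E )] ptr=8 lookahead=) remaining=[) $]
Step 18: reduce F->( E ). Stack=[( E - F] ptr=8 lookahead=) remaining=[) $]
Step 19: reduce T->F. Stack=[( E - T] ptr=8 lookahead=) remaining=[) $]
Step 20: reduce E->E - T. Stack=[( E] ptr=8 lookahead=) remaining=[) $]
Step 21: shift ). Stack=[( E )] ptr=9 lookahead=$ remaining=[$]

Answer: 9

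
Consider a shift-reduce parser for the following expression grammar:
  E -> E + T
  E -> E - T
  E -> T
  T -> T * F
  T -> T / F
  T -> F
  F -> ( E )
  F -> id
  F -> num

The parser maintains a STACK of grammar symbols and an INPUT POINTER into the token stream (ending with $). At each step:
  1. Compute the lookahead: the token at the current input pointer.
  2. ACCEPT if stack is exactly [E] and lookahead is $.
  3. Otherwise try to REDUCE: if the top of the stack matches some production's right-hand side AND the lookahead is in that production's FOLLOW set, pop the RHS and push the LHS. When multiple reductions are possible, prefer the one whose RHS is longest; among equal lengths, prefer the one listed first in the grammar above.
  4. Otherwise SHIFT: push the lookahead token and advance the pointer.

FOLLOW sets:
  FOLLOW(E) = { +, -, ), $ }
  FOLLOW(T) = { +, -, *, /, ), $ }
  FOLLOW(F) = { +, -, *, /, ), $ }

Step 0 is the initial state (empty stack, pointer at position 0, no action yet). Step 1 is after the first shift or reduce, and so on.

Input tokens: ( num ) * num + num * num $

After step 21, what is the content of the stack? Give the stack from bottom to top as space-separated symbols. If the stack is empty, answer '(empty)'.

Step 1: shift (. Stack=[(] ptr=1 lookahead=num remaining=[num ) * num + num * num $]
Step 2: shift num. Stack=[( num] ptr=2 lookahead=) remaining=[) * num + num * num $]
Step 3: reduce F->num. Stack=[( F] ptr=2 lookahead=) remaining=[) * num + num * num $]
Step 4: reduce T->F. Stack=[( T] ptr=2 lookahead=) remaining=[) * num + num * num $]
Step 5: reduce E->T. Stack=[( E] ptr=2 lookahead=) remaining=[) * num + num * num $]
Step 6: shift ). Stack=[( E )] ptr=3 lookahead=* remaining=[* num + num * num $]
Step 7: reduce F->( E ). Stack=[F] ptr=3 lookahead=* remaining=[* num + num * num $]
Step 8: reduce T->F. Stack=[T] ptr=3 lookahead=* remaining=[* num + num * num $]
Step 9: shift *. Stack=[T *] ptr=4 lookahead=num remaining=[num + num * num $]
Step 10: shift num. Stack=[T * num] ptr=5 lookahead=+ remaining=[+ num * num $]
Step 11: reduce F->num. Stack=[T * F] ptr=5 lookahead=+ remaining=[+ num * num $]
Step 12: reduce T->T * F. Stack=[T] ptr=5 lookahead=+ remaining=[+ num * num $]
Step 13: reduce E->T. Stack=[E] ptr=5 lookahead=+ remaining=[+ num * num $]
Step 14: shift +. Stack=[E +] ptr=6 lookahead=num remaining=[num * num $]
Step 15: shift num. Stack=[E + num] ptr=7 lookahead=* remaining=[* num $]
Step 16: reduce F->num. Stack=[E + F] ptr=7 lookahead=* remaining=[* num $]
Step 17: reduce T->F. Stack=[E + T] ptr=7 lookahead=* remaining=[* num $]
Step 18: shift *. Stack=[E + T *] ptr=8 lookahead=num remaining=[num $]
Step 19: shift num. Stack=[E + T * num] ptr=9 lookahead=$ remaining=[$]
Step 20: reduce F->num. Stack=[E + T * F] ptr=9 lookahead=$ remaining=[$]
Step 21: reduce T->T * F. Stack=[E + T] ptr=9 lookahead=$ remaining=[$]

Answer: E + T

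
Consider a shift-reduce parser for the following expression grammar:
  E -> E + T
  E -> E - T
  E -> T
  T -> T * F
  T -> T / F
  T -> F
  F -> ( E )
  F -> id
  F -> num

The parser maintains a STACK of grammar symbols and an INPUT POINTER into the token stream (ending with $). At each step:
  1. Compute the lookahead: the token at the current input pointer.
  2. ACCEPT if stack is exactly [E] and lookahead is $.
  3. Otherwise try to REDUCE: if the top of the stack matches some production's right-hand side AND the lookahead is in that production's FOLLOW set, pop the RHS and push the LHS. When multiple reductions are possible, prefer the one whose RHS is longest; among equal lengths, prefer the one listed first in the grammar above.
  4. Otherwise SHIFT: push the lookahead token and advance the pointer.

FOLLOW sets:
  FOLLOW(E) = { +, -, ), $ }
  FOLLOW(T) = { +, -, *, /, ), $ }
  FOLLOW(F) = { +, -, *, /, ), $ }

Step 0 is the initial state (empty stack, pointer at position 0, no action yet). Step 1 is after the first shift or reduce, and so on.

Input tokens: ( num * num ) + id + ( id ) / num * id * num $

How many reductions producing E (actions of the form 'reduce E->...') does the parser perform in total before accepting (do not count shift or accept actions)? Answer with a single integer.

Answer: 5

Derivation:
Step 1: shift (. Stack=[(] ptr=1 lookahead=num remaining=[num * num ) + id + ( id ) / num * id * num $]
Step 2: shift num. Stack=[( num] ptr=2 lookahead=* remaining=[* num ) + id + ( id ) / num * id * num $]
Step 3: reduce F->num. Stack=[( F] ptr=2 lookahead=* remaining=[* num ) + id + ( id ) / num * id * num $]
Step 4: reduce T->F. Stack=[( T] ptr=2 lookahead=* remaining=[* num ) + id + ( id ) / num * id * num $]
Step 5: shift *. Stack=[( T *] ptr=3 lookahead=num remaining=[num ) + id + ( id ) / num * id * num $]
Step 6: shift num. Stack=[( T * num] ptr=4 lookahead=) remaining=[) + id + ( id ) / num * id * num $]
Step 7: reduce F->num. Stack=[( T * F] ptr=4 lookahead=) remaining=[) + id + ( id ) / num * id * num $]
Step 8: reduce T->T * F. Stack=[( T] ptr=4 lookahead=) remaining=[) + id + ( id ) / num * id * num $]
Step 9: reduce E->T. Stack=[( E] ptr=4 lookahead=) remaining=[) + id + ( id ) / num * id * num $]
Step 10: shift ). Stack=[( E )] ptr=5 lookahead=+ remaining=[+ id + ( id ) / num * id * num $]
Step 11: reduce F->( E ). Stack=[F] ptr=5 lookahead=+ remaining=[+ id + ( id ) / num * id * num $]
Step 12: reduce T->F. Stack=[T] ptr=5 lookahead=+ remaining=[+ id + ( id ) / num * id * num $]
Step 13: reduce E->T. Stack=[E] ptr=5 lookahead=+ remaining=[+ id + ( id ) / num * id * num $]
Step 14: shift +. Stack=[E +] ptr=6 lookahead=id remaining=[id + ( id ) / num * id * num $]
Step 15: shift id. Stack=[E + id] ptr=7 lookahead=+ remaining=[+ ( id ) / num * id * num $]
Step 16: reduce F->id. Stack=[E + F] ptr=7 lookahead=+ remaining=[+ ( id ) / num * id * num $]
Step 17: reduce T->F. Stack=[E + T] ptr=7 lookahead=+ remaining=[+ ( id ) / num * id * num $]
Step 18: reduce E->E + T. Stack=[E] ptr=7 lookahead=+ remaining=[+ ( id ) / num * id * num $]
Step 19: shift +. Stack=[E +] ptr=8 lookahead=( remaining=[( id ) / num * id * num $]
Step 20: shift (. Stack=[E + (] ptr=9 lookahead=id remaining=[id ) / num * id * num $]
Step 21: shift id. Stack=[E + ( id] ptr=10 lookahead=) remaining=[) / num * id * num $]
Step 22: reduce F->id. Stack=[E + ( F] ptr=10 lookahead=) remaining=[) / num * id * num $]
Step 23: reduce T->F. Stack=[E + ( T] ptr=10 lookahead=) remaining=[) / num * id * num $]
Step 24: reduce E->T. Stack=[E + ( E] ptr=10 lookahead=) remaining=[) / num * id * num $]
Step 25: shift ). Stack=[E + ( E )] ptr=11 lookahead=/ remaining=[/ num * id * num $]
Step 26: reduce F->( E ). Stack=[E + F] ptr=11 lookahead=/ remaining=[/ num * id * num $]
Step 27: reduce T->F. Stack=[E + T] ptr=11 lookahead=/ remaining=[/ num * id * num $]
Step 28: shift /. Stack=[E + T /] ptr=12 lookahead=num remaining=[num * id * num $]
Step 29: shift num. Stack=[E + T / num] ptr=13 lookahead=* remaining=[* id * num $]
Step 30: reduce F->num. Stack=[E + T / F] ptr=13 lookahead=* remaining=[* id * num $]
Step 31: reduce T->T / F. Stack=[E + T] ptr=13 lookahead=* remaining=[* id * num $]
Step 32: shift *. Stack=[E + T *] ptr=14 lookahead=id remaining=[id * num $]
Step 33: shift id. Stack=[E + T * id] ptr=15 lookahead=* remaining=[* num $]
Step 34: reduce F->id. Stack=[E + T * F] ptr=15 lookahead=* remaining=[* num $]
Step 35: reduce T->T * F. Stack=[E + T] ptr=15 lookahead=* remaining=[* num $]
Step 36: shift *. Stack=[E + T *] ptr=16 lookahead=num remaining=[num $]
Step 37: shift num. Stack=[E + T * num] ptr=17 lookahead=$ remaining=[$]
Step 38: reduce F->num. Stack=[E + T * F] ptr=17 lookahead=$ remaining=[$]
Step 39: reduce T->T * F. Stack=[E + T] ptr=17 lookahead=$ remaining=[$]
Step 40: reduce E->E + T. Stack=[E] ptr=17 lookahead=$ remaining=[$]
Step 41: accept. Stack=[E] ptr=17 lookahead=$ remaining=[$]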